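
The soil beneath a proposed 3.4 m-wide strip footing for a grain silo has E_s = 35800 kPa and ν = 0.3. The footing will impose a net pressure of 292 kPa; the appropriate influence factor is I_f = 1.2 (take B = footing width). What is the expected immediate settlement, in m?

Immediate (elastic) settlement: S_e = q·B·(1−ν²)/E_s · I_f.
S_e = 292 × 3.4 × (1 − 0.3²) / 35800 × 1.2
    = 292 × 3.4 × 0.91 / 35800 × 1.2
    = 0.03028 m

S_e ≈ 0.0303 m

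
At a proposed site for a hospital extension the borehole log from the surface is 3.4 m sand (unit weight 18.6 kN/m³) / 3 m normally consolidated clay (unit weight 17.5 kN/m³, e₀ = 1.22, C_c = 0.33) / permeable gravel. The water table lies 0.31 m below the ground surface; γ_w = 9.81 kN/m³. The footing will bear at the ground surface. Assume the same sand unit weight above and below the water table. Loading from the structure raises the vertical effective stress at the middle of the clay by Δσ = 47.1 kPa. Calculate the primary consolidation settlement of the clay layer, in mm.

S_c ≈ 140 mm

Mid-depth of clay below the ground surface: z = 3.4 + 3/2 = 4.9 m.
Total vertical stress at mid-clay: σ_v = 18.6×3.4 + 17.5×1.5 = 89.49 kPa.
Pore pressure: u = 9.81×(4.9 − 0.31) = 45.028 kPa.
Initial effective stress: σ'_0 = σ_v − u = 89.49 − 45.028 = 44.462 kPa.
Final effective stress: σ'_f = σ'_0 + Δσ = 44.462 + 47.1 = 91.562 kPa.
Normally consolidated clay, so the full stress increment lies on the virgin compression line:
S_c = C_c·H/(1+e₀)·log₁₀(σ'_f/σ'_0) = 0.33×3/(1+1.22)×log₁₀(91.562/44.462)
    = 0.44595 × 0.31373 = 0.1399 m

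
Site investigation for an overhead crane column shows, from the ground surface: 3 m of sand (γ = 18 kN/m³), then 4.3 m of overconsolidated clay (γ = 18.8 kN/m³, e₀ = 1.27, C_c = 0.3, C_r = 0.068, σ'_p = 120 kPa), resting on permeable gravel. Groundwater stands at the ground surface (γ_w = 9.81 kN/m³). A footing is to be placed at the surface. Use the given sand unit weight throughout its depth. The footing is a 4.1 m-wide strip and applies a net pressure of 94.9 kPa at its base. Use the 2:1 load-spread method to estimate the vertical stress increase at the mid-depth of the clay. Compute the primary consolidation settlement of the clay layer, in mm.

Mid-depth of clay below the ground surface: z = 3 + 4.3/2 = 5.15 m.
Total vertical stress at mid-clay: σ_v = 18×3 + 18.8×2.15 = 94.42 kPa.
Pore pressure: u = 9.81×(5.15 − 0) = 50.522 kPa.
Initial effective stress: σ'_0 = σ_v − u = 94.42 − 50.522 = 43.898 kPa.
Stress increase at mid-clay by the 2:1 spreading method:
Δσ = qB/(B+z) = 94.9×4.1/(4.1+5.15) = 42.064 kPa
Final effective stress: σ'_f = 43.898 + 42.064 = 85.962 kPa.
σ'_f = 85.962 ≤ σ'_p = 120 kPa, so the clay remains overconsolidated and only the recompression index applies:
S_c = C_r·H/(1+e₀)·log₁₀(σ'_f/σ'_0) = 0.068×4.3/2.27×log₁₀(85.962/43.898)
    = 0.12881 × 0.29186 = 0.0376 m

S_c ≈ 37.6 mm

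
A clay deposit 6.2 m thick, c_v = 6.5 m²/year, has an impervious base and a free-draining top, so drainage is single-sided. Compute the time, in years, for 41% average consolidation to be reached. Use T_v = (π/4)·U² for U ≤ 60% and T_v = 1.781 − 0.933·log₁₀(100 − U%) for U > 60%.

t ≈ 0.781 years

Drainage path length: H_d = H = 6.2 m (single drainage).
U ≤ 60%: T_v = (π/4)·U² = (π/4)×0.41² = 0.13203.
t = T_v·H_d²/c_v = 0.13203×6.2²/6.5 = 0.7808 years.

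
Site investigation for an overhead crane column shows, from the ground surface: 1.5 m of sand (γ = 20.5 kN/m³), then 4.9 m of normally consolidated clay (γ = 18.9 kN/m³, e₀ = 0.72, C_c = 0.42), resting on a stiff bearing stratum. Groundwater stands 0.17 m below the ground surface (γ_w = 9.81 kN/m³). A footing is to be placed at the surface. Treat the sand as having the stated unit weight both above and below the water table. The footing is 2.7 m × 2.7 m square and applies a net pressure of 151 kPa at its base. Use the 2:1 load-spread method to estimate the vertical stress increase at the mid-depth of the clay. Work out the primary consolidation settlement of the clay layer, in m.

S_c ≈ 0.252 m

Mid-depth of clay below the ground surface: z = 1.5 + 4.9/2 = 3.95 m.
Total vertical stress at mid-clay: σ_v = 20.5×1.5 + 18.9×2.45 = 77.055 kPa.
Pore pressure: u = 9.81×(3.95 − 0.17) = 37.082 kPa.
Initial effective stress: σ'_0 = σ_v − u = 77.055 − 37.082 = 39.973 kPa.
Stress increase at mid-clay by the 2:1 spreading method:
Δσ = qBL/((B+z)(L+z)) = 151×2.7×2.7/((2.7+3.95)(2.7+3.95)) = 24.892 kPa
Final effective stress: σ'_f = σ'_0 + Δσ = 39.973 + 24.892 = 64.865 kPa.
Normally consolidated clay, so the full stress increment lies on the virgin compression line:
S_c = C_c·H/(1+e₀)·log₁₀(σ'_f/σ'_0) = 0.42×4.9/(1+0.72)×log₁₀(64.865/39.973)
    = 1.1965 × 0.21024 = 0.2516 m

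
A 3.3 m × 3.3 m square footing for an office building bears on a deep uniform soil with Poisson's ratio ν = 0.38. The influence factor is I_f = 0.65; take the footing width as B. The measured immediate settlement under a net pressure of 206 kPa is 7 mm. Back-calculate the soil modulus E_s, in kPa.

S_e = q·B·(1−ν²)/E_s · I_f  ⇒  E_s = q·B·(1−ν²)·I_f / S_e.
E_s = 206 × 3.3 × 0.8556 × 0.65 / 0.007 = 54010 kPa

E_s ≈ 54000 kPa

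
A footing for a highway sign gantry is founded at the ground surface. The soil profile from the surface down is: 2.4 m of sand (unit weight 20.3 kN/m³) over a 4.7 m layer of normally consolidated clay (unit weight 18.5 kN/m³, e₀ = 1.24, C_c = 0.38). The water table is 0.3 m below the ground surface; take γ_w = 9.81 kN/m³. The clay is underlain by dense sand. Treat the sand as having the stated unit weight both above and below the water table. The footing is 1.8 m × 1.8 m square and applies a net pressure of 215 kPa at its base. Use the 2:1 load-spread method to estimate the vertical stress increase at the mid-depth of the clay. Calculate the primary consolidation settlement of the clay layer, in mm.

Mid-depth of clay below the ground surface: z = 2.4 + 4.7/2 = 4.75 m.
Total vertical stress at mid-clay: σ_v = 20.3×2.4 + 18.5×2.35 = 92.195 kPa.
Pore pressure: u = 9.81×(4.75 − 0.3) = 43.655 kPa.
Initial effective stress: σ'_0 = σ_v − u = 92.195 − 43.655 = 48.54 kPa.
Stress increase at mid-clay by the 2:1 spreading method:
Δσ = qBL/((B+z)(L+z)) = 215×1.8×1.8/((1.8+4.75)(1.8+4.75)) = 16.237 kPa
Final effective stress: σ'_f = σ'_0 + Δσ = 48.54 + 16.237 = 64.777 kPa.
Normally consolidated clay, so the full stress increment lies on the virgin compression line:
S_c = C_c·H/(1+e₀)·log₁₀(σ'_f/σ'_0) = 0.38×4.7/(1+1.24)×log₁₀(64.777/48.54)
    = 0.79732 × 0.12532 = 0.09992 m

S_c ≈ 99.9 mm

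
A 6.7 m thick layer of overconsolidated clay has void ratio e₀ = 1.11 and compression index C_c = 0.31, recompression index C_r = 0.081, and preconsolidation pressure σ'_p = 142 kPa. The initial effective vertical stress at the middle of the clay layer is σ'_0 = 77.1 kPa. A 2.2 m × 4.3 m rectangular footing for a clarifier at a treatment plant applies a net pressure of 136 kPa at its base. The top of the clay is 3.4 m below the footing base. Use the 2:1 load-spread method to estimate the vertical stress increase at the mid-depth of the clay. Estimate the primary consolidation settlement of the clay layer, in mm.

S_c ≈ 17.4 mm

Mid-depth of clay below the footing base: z = 3.4 + 6.7/2 = 6.75 m.
Stress increase at mid-clay by the 2:1 spreading method:
Δσ = qBL/((B+z)(L+z)) = 136×2.2×4.3/((2.2+6.75)(4.3+6.75)) = 13.009 kPa
Final effective stress: σ'_f = 77.1 + 13.009 = 90.109 kPa.
σ'_f = 90.109 ≤ σ'_p = 142 kPa, so the clay remains overconsolidated and only the recompression index applies:
S_c = C_r·H/(1+e₀)·log₁₀(σ'_f/σ'_0) = 0.081×6.7/2.11×log₁₀(90.109/77.1)
    = 0.25721 × 0.067714 = 0.01742 m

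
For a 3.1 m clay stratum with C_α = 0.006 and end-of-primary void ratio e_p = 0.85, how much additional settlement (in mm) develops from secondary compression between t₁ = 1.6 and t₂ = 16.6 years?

S_s ≈ 10.2 mm

Secondary compression: S_s = C_α·H/(1+e_p)·log₁₀(t₂/t₁)
S_s = 0.006×3.1/(1+0.85)×log₁₀(16.6/1.6)
    = 0.01005 × 1.016 = 0.01021 m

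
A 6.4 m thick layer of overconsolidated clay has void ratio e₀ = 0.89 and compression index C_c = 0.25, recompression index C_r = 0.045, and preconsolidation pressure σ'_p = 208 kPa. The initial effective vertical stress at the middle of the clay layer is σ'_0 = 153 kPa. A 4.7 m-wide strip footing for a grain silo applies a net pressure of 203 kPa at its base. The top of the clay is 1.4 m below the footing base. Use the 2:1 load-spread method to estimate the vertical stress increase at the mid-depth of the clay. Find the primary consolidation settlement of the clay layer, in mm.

Mid-depth of clay below the footing base: z = 1.4 + 6.4/2 = 4.6 m.
Stress increase at mid-clay by the 2:1 spreading method:
Δσ = qB/(B+z) = 203×4.7/(4.7+4.6) = 102.59 kPa
Final effective stress: σ'_f = 153 + 102.59 = 255.59 kPa.
σ'_f = 255.59 > σ'_p = 208 kPa, so the stress path crosses the preconsolidation pressure — recompression up to σ'_p, then virgin compression beyond:
S_c = H/(1+e₀)·[C_r·log₁₀(σ'_p/σ'_0) + C_c·log₁₀(σ'_f/σ'_p)]
    = 6.4/1.89 × [0.045×log₁₀(208/153) + 0.25×log₁₀(255.59/208)]
    = 3.3862 × [0.0060017 + 0.02237] = 0.09607 m

S_c ≈ 96.1 mm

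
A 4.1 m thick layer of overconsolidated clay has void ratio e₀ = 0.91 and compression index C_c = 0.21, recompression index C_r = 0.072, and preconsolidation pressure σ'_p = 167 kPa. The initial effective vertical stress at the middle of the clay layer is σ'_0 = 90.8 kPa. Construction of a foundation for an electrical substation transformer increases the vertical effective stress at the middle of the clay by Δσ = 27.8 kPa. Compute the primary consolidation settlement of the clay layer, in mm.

Final effective stress: σ'_f = 90.8 + 27.8 = 118.6 kPa.
σ'_f = 118.6 ≤ σ'_p = 167 kPa, so the clay remains overconsolidated and only the recompression index applies:
S_c = C_r·H/(1+e₀)·log₁₀(σ'_f/σ'_0) = 0.072×4.1/1.91×log₁₀(118.6/90.8)
    = 0.15456 × 0.116 = 0.01793 m

S_c ≈ 17.9 mm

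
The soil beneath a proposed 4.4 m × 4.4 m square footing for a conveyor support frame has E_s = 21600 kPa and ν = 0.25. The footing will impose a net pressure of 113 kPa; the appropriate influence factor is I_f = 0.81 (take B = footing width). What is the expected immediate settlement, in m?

Immediate (elastic) settlement: S_e = q·B·(1−ν²)/E_s · I_f.
S_e = 113 × 4.4 × (1 − 0.25²) / 21600 × 0.81
    = 113 × 4.4 × 0.9375 / 21600 × 0.81
    = 0.01748 m

S_e ≈ 0.0175 m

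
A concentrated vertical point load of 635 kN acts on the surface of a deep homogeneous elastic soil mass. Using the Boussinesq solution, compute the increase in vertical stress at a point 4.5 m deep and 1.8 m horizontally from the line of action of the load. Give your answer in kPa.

Boussinesq vertical stress below a point load on an elastic half-space:
Δσ_z = 3P/(2πz²) · [1 + (r/z)²]^(−5/2)
r/z = 1.8/4.5 = 0.4; [1+(r/z)²]^(−5/2) = 0.69001.
Δσ_z = 3×635/(2π×4.5²) × 0.69001 = 14.972 × 0.69001 = 10.33 kPa

Δσ_z ≈ 10.3 kPa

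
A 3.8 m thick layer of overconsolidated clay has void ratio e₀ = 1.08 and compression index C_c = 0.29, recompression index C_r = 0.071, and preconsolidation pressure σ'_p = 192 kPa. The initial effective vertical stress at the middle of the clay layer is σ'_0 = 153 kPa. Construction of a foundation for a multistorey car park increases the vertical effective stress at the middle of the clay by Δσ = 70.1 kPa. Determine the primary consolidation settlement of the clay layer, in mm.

S_c ≈ 47.3 mm

Final effective stress: σ'_f = 153 + 70.1 = 223.1 kPa.
σ'_f = 223.1 > σ'_p = 192 kPa, so the stress path crosses the preconsolidation pressure — recompression up to σ'_p, then virgin compression beyond:
S_c = H/(1+e₀)·[C_r·log₁₀(σ'_p/σ'_0) + C_c·log₁₀(σ'_f/σ'_p)]
    = 3.8/2.08 × [0.071×log₁₀(192/153) + 0.29×log₁₀(223.1/192)]
    = 1.8269 × [0.0070013 + 0.018908] = 0.04733 m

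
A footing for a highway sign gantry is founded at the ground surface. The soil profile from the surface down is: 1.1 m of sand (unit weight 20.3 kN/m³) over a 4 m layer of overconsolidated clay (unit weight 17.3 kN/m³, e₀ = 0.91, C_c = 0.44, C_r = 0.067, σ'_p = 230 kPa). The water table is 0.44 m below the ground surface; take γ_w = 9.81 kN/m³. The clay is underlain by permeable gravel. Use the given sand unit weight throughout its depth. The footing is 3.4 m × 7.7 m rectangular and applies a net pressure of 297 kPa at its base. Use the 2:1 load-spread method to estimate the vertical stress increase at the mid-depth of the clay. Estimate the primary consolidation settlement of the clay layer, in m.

Mid-depth of clay below the ground surface: z = 1.1 + 4/2 = 3.1 m.
Total vertical stress at mid-clay: σ_v = 20.3×1.1 + 17.3×2 = 56.93 kPa.
Pore pressure: u = 9.81×(3.1 − 0.44) = 26.095 kPa.
Initial effective stress: σ'_0 = σ_v − u = 56.93 − 26.095 = 30.835 kPa.
Stress increase at mid-clay by the 2:1 spreading method:
Δσ = qBL/((B+z)(L+z)) = 297×3.4×7.7/((3.4+3.1)(7.7+3.1)) = 110.76 kPa
Final effective stress: σ'_f = 30.835 + 110.76 = 141.59 kPa.
σ'_f = 141.59 ≤ σ'_p = 230 kPa, so the clay remains overconsolidated and only the recompression index applies:
S_c = C_r·H/(1+e₀)·log₁₀(σ'_f/σ'_0) = 0.067×4/1.91×log₁₀(141.59/30.835)
    = 0.14031 × 0.66199 = 0.09288 m

S_c ≈ 0.0929 m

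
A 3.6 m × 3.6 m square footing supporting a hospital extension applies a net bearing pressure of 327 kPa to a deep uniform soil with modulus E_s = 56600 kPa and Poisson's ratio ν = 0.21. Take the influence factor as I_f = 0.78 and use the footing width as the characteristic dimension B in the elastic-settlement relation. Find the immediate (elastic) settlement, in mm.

S_e ≈ 15.5 mm

Immediate (elastic) settlement: S_e = q·B·(1−ν²)/E_s · I_f.
S_e = 327 × 3.6 × (1 − 0.21²) / 56600 × 0.78
    = 327 × 3.6 × 0.9559 / 56600 × 0.78
    = 0.01551 m = 15.51 mm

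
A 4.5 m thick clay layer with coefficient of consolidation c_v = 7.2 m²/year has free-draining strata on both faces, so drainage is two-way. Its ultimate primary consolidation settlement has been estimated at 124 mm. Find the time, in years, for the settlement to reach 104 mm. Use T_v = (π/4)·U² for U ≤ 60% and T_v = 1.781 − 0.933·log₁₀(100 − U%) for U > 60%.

Drainage path length: H_d = H/2 = 2.25 m (double drainage).
U = S(t)/S_ult = 104/124 = 0.8387.
U > 60%: T_v = 1.781 − 0.933·log₁₀(100 − 83.871) = 0.6543.
t = T_v·H_d²/c_v = 0.6543×2.25²/7.2 = 0.4601 years.

t ≈ 0.46 years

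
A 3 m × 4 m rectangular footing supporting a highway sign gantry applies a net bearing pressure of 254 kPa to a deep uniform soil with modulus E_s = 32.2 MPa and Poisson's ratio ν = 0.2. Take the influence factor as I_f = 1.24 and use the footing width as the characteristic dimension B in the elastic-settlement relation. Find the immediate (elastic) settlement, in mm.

Immediate (elastic) settlement: S_e = q·B·(1−ν²)/E_s · I_f.
E_s = 32.2 MPa = 32200 kPa.
S_e = 254 × 3 × (1 − 0.2²) / 32200 × 1.24
    = 254 × 3 × 0.96 / 32200 × 1.24
    = 0.02817 m = 28.17 mm

S_e ≈ 28.2 mm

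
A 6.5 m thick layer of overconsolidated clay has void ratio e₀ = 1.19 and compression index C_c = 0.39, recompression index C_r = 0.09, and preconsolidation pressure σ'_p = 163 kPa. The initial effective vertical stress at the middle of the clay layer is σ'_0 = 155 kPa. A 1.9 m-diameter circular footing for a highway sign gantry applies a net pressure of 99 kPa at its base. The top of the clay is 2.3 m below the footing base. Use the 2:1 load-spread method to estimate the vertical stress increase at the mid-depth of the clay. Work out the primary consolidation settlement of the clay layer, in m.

S_c ≈ 0.00472 m

Mid-depth of clay below the footing base: z = 2.3 + 6.5/2 = 5.55 m.
Stress increase at mid-clay by the 2:1 spreading method:
Δσ ≈ qD²/(D+z)² = 99×1.9²/(1.9+5.55)² = 6.4392 kPa
Final effective stress: σ'_f = 155 + 6.4392 = 161.44 kPa.
σ'_f = 161.44 ≤ σ'_p = 163 kPa, so the clay remains overconsolidated and only the recompression index applies:
S_c = C_r·H/(1+e₀)·log₁₀(σ'_f/σ'_0) = 0.09×6.5/2.19×log₁₀(161.44/155)
    = 0.26712 × 0.017679 = 0.004722 m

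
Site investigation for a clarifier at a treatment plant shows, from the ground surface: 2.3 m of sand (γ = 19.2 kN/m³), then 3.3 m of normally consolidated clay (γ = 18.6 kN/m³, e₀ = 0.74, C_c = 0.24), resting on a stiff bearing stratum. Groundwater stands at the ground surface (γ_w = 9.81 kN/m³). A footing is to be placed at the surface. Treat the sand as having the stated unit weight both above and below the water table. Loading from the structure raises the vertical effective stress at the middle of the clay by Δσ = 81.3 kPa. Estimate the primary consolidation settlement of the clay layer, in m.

Mid-depth of clay below the ground surface: z = 2.3 + 3.3/2 = 3.95 m.
Total vertical stress at mid-clay: σ_v = 19.2×2.3 + 18.6×1.65 = 74.85 kPa.
Pore pressure: u = 9.81×(3.95 − 0) = 38.75 kPa.
Initial effective stress: σ'_0 = σ_v − u = 74.85 − 38.75 = 36.1 kPa.
Final effective stress: σ'_f = σ'_0 + Δσ = 36.1 + 81.3 = 117.4 kPa.
Normally consolidated clay, so the full stress increment lies on the virgin compression line:
S_c = C_c·H/(1+e₀)·log₁₀(σ'_f/σ'_0) = 0.24×3.3/(1+0.74)×log₁₀(117.4/36.1)
    = 0.45517 × 0.51216 = 0.2331 m

S_c ≈ 0.233 m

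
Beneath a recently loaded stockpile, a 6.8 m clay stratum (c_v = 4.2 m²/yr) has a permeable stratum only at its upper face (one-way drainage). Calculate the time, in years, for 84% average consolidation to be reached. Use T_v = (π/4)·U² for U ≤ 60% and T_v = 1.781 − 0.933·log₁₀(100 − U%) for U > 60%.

Drainage path length: H_d = H = 6.8 m (single drainage).
U > 60%: T_v = 1.781 − 0.933·log₁₀(100 − 84) = 0.65756.
t = T_v·H_d²/c_v = 0.65756×6.8²/4.2 = 7.239 years.

t ≈ 7.24 years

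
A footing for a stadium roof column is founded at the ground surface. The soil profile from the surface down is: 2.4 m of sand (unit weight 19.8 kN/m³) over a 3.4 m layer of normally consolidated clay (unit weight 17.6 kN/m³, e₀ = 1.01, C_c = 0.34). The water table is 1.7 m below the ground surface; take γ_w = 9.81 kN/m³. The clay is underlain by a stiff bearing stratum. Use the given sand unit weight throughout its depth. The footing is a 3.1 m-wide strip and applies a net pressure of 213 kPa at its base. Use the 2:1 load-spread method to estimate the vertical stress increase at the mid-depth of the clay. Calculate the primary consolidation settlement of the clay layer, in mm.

Mid-depth of clay below the ground surface: z = 2.4 + 3.4/2 = 4.1 m.
Total vertical stress at mid-clay: σ_v = 19.8×2.4 + 17.6×1.7 = 77.44 kPa.
Pore pressure: u = 9.81×(4.1 − 1.7) = 23.544 kPa.
Initial effective stress: σ'_0 = σ_v − u = 77.44 − 23.544 = 53.896 kPa.
Stress increase at mid-clay by the 2:1 spreading method:
Δσ = qB/(B+z) = 213×3.1/(3.1+4.1) = 91.708 kPa
Final effective stress: σ'_f = σ'_0 + Δσ = 53.896 + 91.708 = 145.6 kPa.
Normally consolidated clay, so the full stress increment lies on the virgin compression line:
S_c = C_c·H/(1+e₀)·log₁₀(σ'_f/σ'_0) = 0.34×3.4/(1+1.01)×log₁₀(145.6/53.896)
    = 0.57512 × 0.4316 = 0.2482 m

S_c ≈ 248 mm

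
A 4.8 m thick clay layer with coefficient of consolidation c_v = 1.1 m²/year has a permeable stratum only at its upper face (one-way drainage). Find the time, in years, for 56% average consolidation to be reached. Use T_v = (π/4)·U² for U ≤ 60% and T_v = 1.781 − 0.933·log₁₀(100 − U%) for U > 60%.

Drainage path length: H_d = H = 4.8 m (single drainage).
U ≤ 60%: T_v = (π/4)·U² = (π/4)×0.56² = 0.2463.
t = T_v·H_d²/c_v = 0.2463×4.8²/1.1 = 5.159 years.

t ≈ 5.16 years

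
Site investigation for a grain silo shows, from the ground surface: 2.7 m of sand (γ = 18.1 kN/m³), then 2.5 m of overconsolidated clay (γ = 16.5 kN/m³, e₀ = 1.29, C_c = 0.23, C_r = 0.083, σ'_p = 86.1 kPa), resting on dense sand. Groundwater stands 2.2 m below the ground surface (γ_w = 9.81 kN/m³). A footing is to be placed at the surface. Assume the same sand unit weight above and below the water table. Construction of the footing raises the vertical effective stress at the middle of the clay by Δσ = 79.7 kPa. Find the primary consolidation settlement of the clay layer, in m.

S_c ≈ 0.0662 m

Mid-depth of clay below the ground surface: z = 2.7 + 2.5/2 = 3.95 m.
Total vertical stress at mid-clay: σ_v = 18.1×2.7 + 16.5×1.25 = 69.495 kPa.
Pore pressure: u = 9.81×(3.95 − 2.2) = 17.168 kPa.
Initial effective stress: σ'_0 = σ_v − u = 69.495 − 17.168 = 52.327 kPa.
Final effective stress: σ'_f = 52.327 + 79.7 = 132.03 kPa.
σ'_f = 132.03 > σ'_p = 86.1 kPa, so the stress path crosses the preconsolidation pressure — recompression up to σ'_p, then virgin compression beyond:
S_c = H/(1+e₀)·[C_r·log₁₀(σ'_p/σ'_0) + C_c·log₁₀(σ'_f/σ'_p)]
    = 2.5/2.29 × [0.083×log₁₀(86.1/52.327) + 0.23×log₁₀(132.03/86.1)]
    = 1.0917 × [0.017951 + 0.042704] = 0.06622 m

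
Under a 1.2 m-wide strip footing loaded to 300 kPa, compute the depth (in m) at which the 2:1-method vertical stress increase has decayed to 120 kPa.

2:1 spreading — at depth z the loaded area has grown by z in each plan dimension:
qB/(B+z) = Δσ_z ⇒ z = qB/Δσ_z − B = 300×1.2/120 − 1.2 = 1.8 m

z ≈ 1.8 m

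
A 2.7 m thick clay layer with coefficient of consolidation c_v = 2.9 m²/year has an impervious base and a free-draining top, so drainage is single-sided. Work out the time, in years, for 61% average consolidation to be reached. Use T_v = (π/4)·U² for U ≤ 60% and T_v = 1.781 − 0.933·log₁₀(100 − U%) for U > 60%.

Drainage path length: H_d = H = 2.7 m (single drainage).
U > 60%: T_v = 1.781 − 0.933·log₁₀(100 − 61) = 0.29654.
t = T_v·H_d²/c_v = 0.29654×2.7²/2.9 = 0.7454 years.

t ≈ 0.745 years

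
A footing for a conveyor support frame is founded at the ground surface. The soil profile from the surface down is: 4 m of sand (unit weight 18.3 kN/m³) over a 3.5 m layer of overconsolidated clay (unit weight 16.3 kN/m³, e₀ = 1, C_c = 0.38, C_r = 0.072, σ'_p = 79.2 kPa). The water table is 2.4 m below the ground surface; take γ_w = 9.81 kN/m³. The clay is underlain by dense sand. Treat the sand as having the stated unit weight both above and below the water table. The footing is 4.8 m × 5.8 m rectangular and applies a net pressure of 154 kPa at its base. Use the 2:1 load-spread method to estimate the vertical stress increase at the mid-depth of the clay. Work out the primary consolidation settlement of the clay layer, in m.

Mid-depth of clay below the ground surface: z = 4 + 3.5/2 = 5.75 m.
Total vertical stress at mid-clay: σ_v = 18.3×4 + 16.3×1.75 = 101.73 kPa.
Pore pressure: u = 9.81×(5.75 − 2.4) = 32.864 kPa.
Initial effective stress: σ'_0 = σ_v − u = 101.73 − 32.864 = 68.866 kPa.
Stress increase at mid-clay by the 2:1 spreading method:
Δσ = qBL/((B+z)(L+z)) = 154×4.8×5.8/((4.8+5.75)(5.8+5.75)) = 35.185 kPa
Final effective stress: σ'_f = 68.866 + 35.185 = 104.05 kPa.
σ'_f = 104.05 > σ'_p = 79.2 kPa, so the stress path crosses the preconsolidation pressure — recompression up to σ'_p, then virgin compression beyond:
S_c = H/(1+e₀)·[C_r·log₁₀(σ'_p/σ'_0) + C_c·log₁₀(σ'_f/σ'_p)]
    = 3.5/2 × [0.072×log₁₀(79.2/68.866) + 0.38×log₁₀(104.05/79.2)]
    = 1.75 × [0.0043719 + 0.045036] = 0.08646 m

S_c ≈ 0.0865 m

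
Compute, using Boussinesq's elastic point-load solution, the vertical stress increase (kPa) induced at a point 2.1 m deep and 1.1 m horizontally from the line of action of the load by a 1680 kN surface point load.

Δσ_z ≈ 99.2 kPa

Boussinesq vertical stress below a point load on an elastic half-space:
Δσ_z = 3P/(2πz²) · [1 + (r/z)²]^(−5/2)
r/z = 1.1/2.1 = 0.52381; [1+(r/z)²]^(−5/2) = 0.54545.
Δσ_z = 3×1680/(2π×2.1²) × 0.54545 = 181.89 × 0.54545 = 99.21 kPa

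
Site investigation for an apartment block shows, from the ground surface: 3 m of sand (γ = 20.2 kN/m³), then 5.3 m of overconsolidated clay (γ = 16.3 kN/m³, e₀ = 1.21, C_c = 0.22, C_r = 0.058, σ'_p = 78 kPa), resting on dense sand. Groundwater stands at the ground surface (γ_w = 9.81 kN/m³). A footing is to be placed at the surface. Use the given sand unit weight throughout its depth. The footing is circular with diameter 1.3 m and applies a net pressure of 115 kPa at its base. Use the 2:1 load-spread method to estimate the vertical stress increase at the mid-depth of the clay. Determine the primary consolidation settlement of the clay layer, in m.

S_c ≈ 0.00483 m

Mid-depth of clay below the ground surface: z = 3 + 5.3/2 = 5.65 m.
Total vertical stress at mid-clay: σ_v = 20.2×3 + 16.3×2.65 = 103.79 kPa.
Pore pressure: u = 9.81×(5.65 − 0) = 55.427 kPa.
Initial effective stress: σ'_0 = σ_v − u = 103.79 − 55.427 = 48.363 kPa.
Stress increase at mid-clay by the 2:1 spreading method:
Δσ ≈ qD²/(D+z)² = 115×1.3²/(1.3+5.65)² = 4.0236 kPa
Final effective stress: σ'_f = 48.363 + 4.0236 = 52.387 kPa.
σ'_f = 52.387 ≤ σ'_p = 78 kPa, so the clay remains overconsolidated and only the recompression index applies:
S_c = C_r·H/(1+e₀)·log₁₀(σ'_f/σ'_0) = 0.058×5.3/2.21×log₁₀(52.387/48.363)
    = 0.1391 × 0.03471 = 0.004828 m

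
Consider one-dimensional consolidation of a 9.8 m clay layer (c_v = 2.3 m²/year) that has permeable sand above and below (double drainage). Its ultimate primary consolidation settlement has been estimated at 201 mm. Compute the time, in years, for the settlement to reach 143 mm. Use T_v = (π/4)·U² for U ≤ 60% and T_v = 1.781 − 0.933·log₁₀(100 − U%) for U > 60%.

t ≈ 4.37 years

Drainage path length: H_d = H/2 = 4.9 m (double drainage).
U = S(t)/S_ult = 143/201 = 0.7114.
U > 60%: T_v = 1.781 − 0.933·log₁₀(100 − 71.144) = 0.4186.
t = T_v·H_d²/c_v = 0.4186×4.9²/2.3 = 4.37 years.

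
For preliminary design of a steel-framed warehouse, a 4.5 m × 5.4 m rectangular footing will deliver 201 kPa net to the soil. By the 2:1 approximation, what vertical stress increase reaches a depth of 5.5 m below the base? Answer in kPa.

Δσ_z ≈ 44.8 kPa

By the 2:1 method the load spreads at 1 horizontal : 2 vertical, so at depth z the loaded area has grown by z in each plan dimension:
Δσ = qBL/((B+z)(L+z)) = 201×4.5×5.4/((4.5+5.5)(5.4+5.5)) = 44.81 kPa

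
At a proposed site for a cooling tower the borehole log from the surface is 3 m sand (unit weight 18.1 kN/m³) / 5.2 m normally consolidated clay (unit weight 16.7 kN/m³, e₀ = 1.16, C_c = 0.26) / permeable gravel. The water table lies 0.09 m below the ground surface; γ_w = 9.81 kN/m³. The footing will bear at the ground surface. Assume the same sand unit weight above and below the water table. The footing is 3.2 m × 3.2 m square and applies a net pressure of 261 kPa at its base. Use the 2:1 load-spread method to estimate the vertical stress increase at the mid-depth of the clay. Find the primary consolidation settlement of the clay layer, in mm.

S_c ≈ 158 mm

Mid-depth of clay below the ground surface: z = 3 + 5.2/2 = 5.6 m.
Total vertical stress at mid-clay: σ_v = 18.1×3 + 16.7×2.6 = 97.72 kPa.
Pore pressure: u = 9.81×(5.6 − 0.09) = 54.053 kPa.
Initial effective stress: σ'_0 = σ_v − u = 97.72 − 54.053 = 43.667 kPa.
Stress increase at mid-clay by the 2:1 spreading method:
Δσ = qBL/((B+z)(L+z)) = 261×3.2×3.2/((3.2+5.6)(3.2+5.6)) = 34.512 kPa
Final effective stress: σ'_f = σ'_0 + Δσ = 43.667 + 34.512 = 78.179 kPa.
Normally consolidated clay, so the full stress increment lies on the virgin compression line:
S_c = C_c·H/(1+e₀)·log₁₀(σ'_f/σ'_0) = 0.26×5.2/(1+1.16)×log₁₀(78.179/43.667)
    = 0.62593 × 0.25294 = 0.1583 m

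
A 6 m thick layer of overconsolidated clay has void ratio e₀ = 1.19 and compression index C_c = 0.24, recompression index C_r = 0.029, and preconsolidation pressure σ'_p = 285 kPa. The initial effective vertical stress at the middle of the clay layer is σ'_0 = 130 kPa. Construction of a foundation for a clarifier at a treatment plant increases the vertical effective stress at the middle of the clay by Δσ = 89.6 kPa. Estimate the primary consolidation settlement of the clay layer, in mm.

S_c ≈ 18.1 mm

Final effective stress: σ'_f = 130 + 89.6 = 219.6 kPa.
σ'_f = 219.6 ≤ σ'_p = 285 kPa, so the clay remains overconsolidated and only the recompression index applies:
S_c = C_r·H/(1+e₀)·log₁₀(σ'_f/σ'_0) = 0.029×6/2.19×log₁₀(219.6/130)
    = 0.079451 × 0.22769 = 0.01809 m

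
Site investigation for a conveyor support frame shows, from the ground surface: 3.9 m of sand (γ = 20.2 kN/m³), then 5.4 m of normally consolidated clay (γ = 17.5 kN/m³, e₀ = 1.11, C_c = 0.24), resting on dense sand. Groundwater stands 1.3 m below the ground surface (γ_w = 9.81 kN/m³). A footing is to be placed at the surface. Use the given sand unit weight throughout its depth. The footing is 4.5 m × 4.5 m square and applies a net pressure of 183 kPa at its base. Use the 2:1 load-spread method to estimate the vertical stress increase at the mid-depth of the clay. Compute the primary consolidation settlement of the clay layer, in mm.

Mid-depth of clay below the ground surface: z = 3.9 + 5.4/2 = 6.6 m.
Total vertical stress at mid-clay: σ_v = 20.2×3.9 + 17.5×2.7 = 126.03 kPa.
Pore pressure: u = 9.81×(6.6 − 1.3) = 51.993 kPa.
Initial effective stress: σ'_0 = σ_v − u = 126.03 − 51.993 = 74.037 kPa.
Stress increase at mid-clay by the 2:1 spreading method:
Δσ = qBL/((B+z)(L+z)) = 183×4.5×4.5/((4.5+6.6)(4.5+6.6)) = 30.077 kPa
Final effective stress: σ'_f = σ'_0 + Δσ = 74.037 + 30.077 = 104.11 kPa.
Normally consolidated clay, so the full stress increment lies on the virgin compression line:
S_c = C_c·H/(1+e₀)·log₁₀(σ'_f/σ'_0) = 0.24×5.4/(1+1.11)×log₁₀(104.11/74.037)
    = 0.61422 × 0.14804 = 0.09093 m

S_c ≈ 90.9 mm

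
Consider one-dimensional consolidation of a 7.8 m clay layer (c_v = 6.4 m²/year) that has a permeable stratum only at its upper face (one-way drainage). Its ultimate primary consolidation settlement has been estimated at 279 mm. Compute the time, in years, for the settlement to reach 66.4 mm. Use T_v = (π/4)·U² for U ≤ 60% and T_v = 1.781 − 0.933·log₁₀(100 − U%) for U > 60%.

Drainage path length: H_d = H = 7.8 m (single drainage).
U = S(t)/S_ult = 66.4/279 = 0.238.
U ≤ 60%: T_v = (π/4)·U² = (π/4)×0.23799² = 0.044485.
t = T_v·H_d²/c_v = 0.044485×7.8²/6.4 = 0.4229 years.

t ≈ 0.423 years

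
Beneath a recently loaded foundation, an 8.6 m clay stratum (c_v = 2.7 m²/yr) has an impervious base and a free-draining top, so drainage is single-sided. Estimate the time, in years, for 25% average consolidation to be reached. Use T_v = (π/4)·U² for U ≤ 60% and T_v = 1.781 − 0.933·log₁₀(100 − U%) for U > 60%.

Drainage path length: H_d = H = 8.6 m (single drainage).
U ≤ 60%: T_v = (π/4)·U² = (π/4)×0.25² = 0.049087.
t = T_v·H_d²/c_v = 0.049087×8.6²/2.7 = 1.345 years.

t ≈ 1.34 years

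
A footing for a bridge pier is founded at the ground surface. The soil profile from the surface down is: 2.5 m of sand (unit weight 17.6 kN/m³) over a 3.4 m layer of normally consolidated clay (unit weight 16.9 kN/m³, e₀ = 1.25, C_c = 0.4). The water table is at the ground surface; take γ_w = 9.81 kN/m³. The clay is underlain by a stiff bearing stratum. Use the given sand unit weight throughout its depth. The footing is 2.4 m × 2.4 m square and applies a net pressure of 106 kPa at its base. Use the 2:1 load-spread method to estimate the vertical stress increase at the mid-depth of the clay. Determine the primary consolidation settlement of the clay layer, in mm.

Mid-depth of clay below the ground surface: z = 2.5 + 3.4/2 = 4.2 m.
Total vertical stress at mid-clay: σ_v = 17.6×2.5 + 16.9×1.7 = 72.73 kPa.
Pore pressure: u = 9.81×(4.2 − 0) = 41.202 kPa.
Initial effective stress: σ'_0 = σ_v − u = 72.73 − 41.202 = 31.528 kPa.
Stress increase at mid-clay by the 2:1 spreading method:
Δσ = qBL/((B+z)(L+z)) = 106×2.4×2.4/((2.4+4.2)(2.4+4.2)) = 14.017 kPa
Final effective stress: σ'_f = σ'_0 + Δσ = 31.528 + 14.017 = 45.545 kPa.
Normally consolidated clay, so the full stress increment lies on the virgin compression line:
S_c = C_c·H/(1+e₀)·log₁₀(σ'_f/σ'_0) = 0.4×3.4/(1+1.25)×log₁₀(45.545/31.528)
    = 0.60444 × 0.15974 = 0.09655 m

S_c ≈ 96.6 mm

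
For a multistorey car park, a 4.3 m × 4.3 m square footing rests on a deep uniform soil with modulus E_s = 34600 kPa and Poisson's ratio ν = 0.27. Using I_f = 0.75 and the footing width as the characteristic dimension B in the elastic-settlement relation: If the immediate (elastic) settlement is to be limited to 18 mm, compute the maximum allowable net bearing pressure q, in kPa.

S_e = q·B·(1−ν²)/E_s · I_f  ⇒  q = S_e·E_s / (B·(1−ν²)·I_f).
q = 0.018 × 34600 / (4.3 × 0.9271 × 0.75) = 208.3 kPa

q ≈ 208 kPa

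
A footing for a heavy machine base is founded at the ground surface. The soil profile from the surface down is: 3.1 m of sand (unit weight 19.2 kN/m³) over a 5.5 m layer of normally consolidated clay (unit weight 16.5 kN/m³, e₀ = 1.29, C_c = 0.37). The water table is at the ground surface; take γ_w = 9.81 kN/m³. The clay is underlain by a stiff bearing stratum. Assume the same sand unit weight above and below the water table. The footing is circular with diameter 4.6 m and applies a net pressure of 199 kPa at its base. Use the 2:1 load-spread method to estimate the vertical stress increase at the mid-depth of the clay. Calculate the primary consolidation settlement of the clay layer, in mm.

S_c ≈ 229 mm

Mid-depth of clay below the ground surface: z = 3.1 + 5.5/2 = 5.85 m.
Total vertical stress at mid-clay: σ_v = 19.2×3.1 + 16.5×2.75 = 104.89 kPa.
Pore pressure: u = 9.81×(5.85 − 0) = 57.389 kPa.
Initial effective stress: σ'_0 = σ_v − u = 104.89 − 57.389 = 47.501 kPa.
Stress increase at mid-clay by the 2:1 spreading method:
Δσ ≈ qD²/(D+z)² = 199×4.6²/(4.6+5.85)² = 38.56 kPa
Final effective stress: σ'_f = σ'_0 + Δσ = 47.501 + 38.56 = 86.061 kPa.
Normally consolidated clay, so the full stress increment lies on the virgin compression line:
S_c = C_c·H/(1+e₀)·log₁₀(σ'_f/σ'_0) = 0.37×5.5/(1+1.29)×log₁₀(86.061/47.501)
    = 0.88865 × 0.2581 = 0.2294 m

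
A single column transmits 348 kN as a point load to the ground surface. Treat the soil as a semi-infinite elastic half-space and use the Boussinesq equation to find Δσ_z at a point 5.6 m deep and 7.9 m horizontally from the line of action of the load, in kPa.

Boussinesq vertical stress below a point load on an elastic half-space:
Δσ_z = 3P/(2πz²) · [1 + (r/z)²]^(−5/2)
r/z = 7.9/5.6 = 1.4107; [1+(r/z)²]^(−5/2) = 0.064682.
Δσ_z = 3×348/(2π×5.6²) × 0.064682 = 5.2984 × 0.064682 = 0.3427 kPa

Δσ_z ≈ 0.343 kPa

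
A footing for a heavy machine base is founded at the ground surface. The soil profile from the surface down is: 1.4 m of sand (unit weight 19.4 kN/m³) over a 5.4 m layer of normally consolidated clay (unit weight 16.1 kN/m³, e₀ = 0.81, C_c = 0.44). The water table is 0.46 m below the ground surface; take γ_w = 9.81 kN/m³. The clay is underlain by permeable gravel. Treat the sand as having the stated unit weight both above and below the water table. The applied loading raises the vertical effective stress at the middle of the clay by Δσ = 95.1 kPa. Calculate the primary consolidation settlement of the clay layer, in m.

S_c ≈ 0.749 m

Mid-depth of clay below the ground surface: z = 1.4 + 5.4/2 = 4.1 m.
Total vertical stress at mid-clay: σ_v = 19.4×1.4 + 16.1×2.7 = 70.63 kPa.
Pore pressure: u = 9.81×(4.1 − 0.46) = 35.708 kPa.
Initial effective stress: σ'_0 = σ_v − u = 70.63 − 35.708 = 34.922 kPa.
Final effective stress: σ'_f = σ'_0 + Δσ = 34.922 + 95.1 = 130.02 kPa.
Normally consolidated clay, so the full stress increment lies on the virgin compression line:
S_c = C_c·H/(1+e₀)·log₁₀(σ'_f/σ'_0) = 0.44×5.4/(1+0.81)×log₁₀(130.02/34.922)
    = 1.3127 × 0.57091 = 0.7494 m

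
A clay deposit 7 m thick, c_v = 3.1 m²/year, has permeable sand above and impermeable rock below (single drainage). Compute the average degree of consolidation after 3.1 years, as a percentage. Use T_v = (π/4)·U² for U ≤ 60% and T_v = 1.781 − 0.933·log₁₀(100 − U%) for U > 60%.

U ≈ 50 %

Drainage path length: H_d = H = 7 m (single drainage).
T_v = c_v·t/H_d² = 3.1×3.1/7² = 0.19612.
T_v = 0.19612 corresponds to the U ≤ 60% branch:
U = √(4T_v/π) = 0.4997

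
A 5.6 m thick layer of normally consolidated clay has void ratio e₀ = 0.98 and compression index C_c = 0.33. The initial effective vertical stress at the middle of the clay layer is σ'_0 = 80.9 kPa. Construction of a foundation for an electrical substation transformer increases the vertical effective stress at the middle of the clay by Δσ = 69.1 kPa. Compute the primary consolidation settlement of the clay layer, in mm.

Final effective stress: σ'_f = σ'_0 + Δσ = 80.9 + 69.1 = 150 kPa.
Normally consolidated clay, so the full stress increment lies on the virgin compression line:
S_c = C_c·H/(1+e₀)·log₁₀(σ'_f/σ'_0) = 0.33×5.6/(1+0.98)×log₁₀(150/80.9)
    = 0.93333 × 0.26814 = 0.2503 m

S_c ≈ 250 mm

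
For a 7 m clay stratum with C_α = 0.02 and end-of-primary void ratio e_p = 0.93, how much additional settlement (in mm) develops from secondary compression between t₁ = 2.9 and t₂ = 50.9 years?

Secondary compression: S_s = C_α·H/(1+e_p)·log₁₀(t₂/t₁)
S_s = 0.02×7/(1+0.93)×log₁₀(50.9/2.9)
    = 0.07254 × 1.244 = 0.09026 m

S_s ≈ 90.3 mm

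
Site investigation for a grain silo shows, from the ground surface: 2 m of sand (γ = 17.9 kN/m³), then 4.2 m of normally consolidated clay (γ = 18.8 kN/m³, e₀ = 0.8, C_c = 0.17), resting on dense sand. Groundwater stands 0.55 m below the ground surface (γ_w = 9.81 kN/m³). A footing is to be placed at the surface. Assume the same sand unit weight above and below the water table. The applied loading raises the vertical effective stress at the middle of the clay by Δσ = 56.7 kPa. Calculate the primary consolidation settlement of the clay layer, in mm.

Mid-depth of clay below the ground surface: z = 2 + 4.2/2 = 4.1 m.
Total vertical stress at mid-clay: σ_v = 17.9×2 + 18.8×2.1 = 75.28 kPa.
Pore pressure: u = 9.81×(4.1 − 0.55) = 34.825 kPa.
Initial effective stress: σ'_0 = σ_v − u = 75.28 − 34.825 = 40.455 kPa.
Final effective stress: σ'_f = σ'_0 + Δσ = 40.455 + 56.7 = 97.155 kPa.
Normally consolidated clay, so the full stress increment lies on the virgin compression line:
S_c = C_c·H/(1+e₀)·log₁₀(σ'_f/σ'_0) = 0.17×4.2/(1+0.8)×log₁₀(97.155/40.455)
    = 0.39667 × 0.38049 = 0.1509 m

S_c ≈ 151 mm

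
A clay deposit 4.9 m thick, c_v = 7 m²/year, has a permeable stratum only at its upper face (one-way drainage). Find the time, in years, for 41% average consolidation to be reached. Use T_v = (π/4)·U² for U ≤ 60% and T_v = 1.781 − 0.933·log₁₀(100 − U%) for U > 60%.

Drainage path length: H_d = H = 4.9 m (single drainage).
U ≤ 60%: T_v = (π/4)·U² = (π/4)×0.41² = 0.13203.
t = T_v·H_d²/c_v = 0.13203×4.9²/7 = 0.4529 years.

t ≈ 0.453 years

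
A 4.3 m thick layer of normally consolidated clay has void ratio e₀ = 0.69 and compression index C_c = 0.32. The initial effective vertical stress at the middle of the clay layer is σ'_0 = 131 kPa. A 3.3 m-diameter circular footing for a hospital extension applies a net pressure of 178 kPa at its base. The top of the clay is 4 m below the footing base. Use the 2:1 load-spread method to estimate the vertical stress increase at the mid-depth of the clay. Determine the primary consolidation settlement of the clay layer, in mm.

Mid-depth of clay below the footing base: z = 4 + 4.3/2 = 6.15 m.
Stress increase at mid-clay by the 2:1 spreading method:
Δσ ≈ qD²/(D+z)² = 178×3.3²/(3.3+6.15)² = 21.706 kPa
Final effective stress: σ'_f = σ'_0 + Δσ = 131 + 21.706 = 152.71 kPa.
Normally consolidated clay, so the full stress increment lies on the virgin compression line:
S_c = C_c·H/(1+e₀)·log₁₀(σ'_f/σ'_0) = 0.32×4.3/(1+0.69)×log₁₀(152.71/131)
    = 0.8142 × 0.066596 = 0.05422 m

S_c ≈ 54.2 mm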